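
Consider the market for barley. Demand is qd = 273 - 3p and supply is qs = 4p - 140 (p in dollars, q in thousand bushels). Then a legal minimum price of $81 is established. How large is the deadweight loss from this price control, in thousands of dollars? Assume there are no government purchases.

Setting quantity demanded equal to quantity supplied, 273 - 3p = 4p - 140, gives p* = 59 and q* = 96.
Because the floor (81) lies above the market-clearing price, it is binding.
At p = 81: qd = 273 - 3·81 = 30 and qs = 4·81 - 140 = 184.
Quantity traded falls to 30. At q = 30 the demand price is (273 - 30)/3 = 81 and the supply price is (140 + 30)/4 = 42.5.
Deadweight loss = ½ · (81 - 42.5) · (96 - 30) = ½ · 38.5 · 66 = 1270.5.

1270.5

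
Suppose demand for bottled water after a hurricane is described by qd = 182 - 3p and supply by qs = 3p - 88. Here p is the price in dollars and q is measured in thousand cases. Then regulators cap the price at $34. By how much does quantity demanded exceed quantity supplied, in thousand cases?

66

Setting quantity demanded equal to quantity supplied, 182 - 3p = 3p - 88, gives p* = 45 and q* = 47.
Because the ceiling (34) lies below the market-clearing price, it is binding.
At p = 34: qd = 182 - 3·34 = 80 and qs = 3·34 - 88 = 14.
Shortage = qd - qs = 80 - 14 = 66.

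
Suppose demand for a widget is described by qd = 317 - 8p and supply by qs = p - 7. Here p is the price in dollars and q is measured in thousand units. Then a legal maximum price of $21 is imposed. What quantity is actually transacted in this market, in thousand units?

Equilibrium: 317 - 8p = p - 7, so 324 = 9p and p* = 36, q* = 29.
The ceiling of 21 is below the equilibrium price 36, so it binds.
At p = 21: qd = 317 - 8·21 = 149 and qs = 21 - 7 = 14.
The quantity actually transacted is the short side, supply: 14.

14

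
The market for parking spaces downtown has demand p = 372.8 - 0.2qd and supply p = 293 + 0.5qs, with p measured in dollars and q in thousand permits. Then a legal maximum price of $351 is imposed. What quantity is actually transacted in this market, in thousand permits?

Rearranging demand gives qd = 1864 - 5p; rearranging supply gives qs = 2p - 586. Equilibrium: 1864 - 5p = 2p - 586, so 2450 = 7p and p* = 350, q* = 114.
Since 351 is above p* = 350, the ceiling does not bind and the free-market outcome prevails.

114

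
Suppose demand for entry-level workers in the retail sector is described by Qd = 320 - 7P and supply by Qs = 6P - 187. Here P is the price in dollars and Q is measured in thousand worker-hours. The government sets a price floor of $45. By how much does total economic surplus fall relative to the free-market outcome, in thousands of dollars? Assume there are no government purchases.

273

Setting quantity demanded equal to quantity supplied, 320 - 7P = 6P - 187, gives P* = 39 and Q* = 47.
The floor of 45 is above the equilibrium price 39, so it binds.
At P = 45: Qd = 320 - 7·45 = 5 and Qs = 6·45 - 187 = 83.
Quantity traded falls to 5. At Q = 5 the demand price is (320 - 5)/7 = 45 and the supply price is (187 + 5)/6 = 32.
Deadweight loss = ½ · (45 - 32) · (47 - 5) = ½ · 13 · 42 = 273.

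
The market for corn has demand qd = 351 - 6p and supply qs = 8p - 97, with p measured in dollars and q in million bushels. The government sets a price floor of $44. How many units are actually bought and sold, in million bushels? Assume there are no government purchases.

Without the control the market clears where 351 - 6p = 8p - 97, i.e. p* = 32 and q* = 159.
Because the floor (44) lies above the market-clearing price, it is binding.
At p = 44: qd = 351 - 6·44 = 87 and qs = 8·44 - 97 = 255.
The quantity actually transacted is the short side, demand: 87.

87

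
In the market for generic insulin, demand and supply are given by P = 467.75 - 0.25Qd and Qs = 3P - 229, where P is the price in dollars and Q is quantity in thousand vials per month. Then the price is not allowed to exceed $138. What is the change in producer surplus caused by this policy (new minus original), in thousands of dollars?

-69336

Rearranging demand gives Qd = 1871 - 4P. In a free market, 1871 - 4P = 3P - 229 gives the equilibrium P* = 300, Q* = 671.
The ceiling of 138 is below the equilibrium price 300, so it binds.
At P = 138: Qd = 1871 - 4·138 = 1319 and Qs = 3·138 - 229 = 185.
Producer surplus without the control is ½ · (300 - 229/3) · 671 = 450241/6.
With the ceiling, producers sell 185 units at 138, so PS = ½ · (138 - 229/3) · 185 = 34225/6.
Change in producer surplus = 34225/6 - 450241/6 = -69336.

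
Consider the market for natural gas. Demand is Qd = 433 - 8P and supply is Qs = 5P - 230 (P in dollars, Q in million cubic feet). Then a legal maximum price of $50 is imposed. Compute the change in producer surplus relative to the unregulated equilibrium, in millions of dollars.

In a free market, 433 - 8P = 5P - 230 gives the equilibrium P* = 51, Q* = 25.
The ceiling of 50 is below the equilibrium price 51, so it binds.
At P = 50: Qd = 433 - 8·50 = 33 and Qs = 5·50 - 230 = 20.
Producer surplus without the control is ½ · (51 - 46) · 25 = 62.5.
With the ceiling, producers sell 20 units at 50, so PS = ½ · (50 - 46) · 20 = 40.
Change in producer surplus = 40 - 62.5 = -22.5.

-22.5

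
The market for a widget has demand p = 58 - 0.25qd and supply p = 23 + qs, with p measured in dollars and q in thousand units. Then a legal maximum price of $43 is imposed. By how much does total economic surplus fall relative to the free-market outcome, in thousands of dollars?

40

Rearranging demand gives qd = 232 - 4p; rearranging supply gives qs = p - 23. Setting quantity demanded equal to quantity supplied, 232 - 4p = p - 23, gives p* = 51 and q* = 28.
The ceiling of 43 is below the equilibrium price 51, so it binds.
At p = 43: qd = 232 - 4·43 = 60 and qs = 43 - 23 = 20.
Quantity traded falls to 20. At q = 20 the demand price is (232 - 20)/4 = 53 and the supply price is 23 + 20 = 43.
Deadweight loss = ½ · (53 - 43) · (28 - 20) = ½ · 10 · 8 = 40.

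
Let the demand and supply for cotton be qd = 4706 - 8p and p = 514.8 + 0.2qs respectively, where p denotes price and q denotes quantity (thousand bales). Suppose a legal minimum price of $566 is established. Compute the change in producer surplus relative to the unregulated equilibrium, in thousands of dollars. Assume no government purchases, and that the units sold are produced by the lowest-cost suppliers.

837.6

Rearranging supply gives qs = 5p - 2574. Setting quantity demanded equal to quantity supplied, 4706 - 8p = 5p - 2574, gives p* = 560 and q* = 226.
Because the floor (566) lies above the market-clearing price, it is binding.
At p = 566: qd = 4706 - 8·566 = 178 and qs = 5·566 - 2574 = 256.
Producer surplus without the control is ½ · (560 - 514.8) · 226 = 5107.6.
With the floor, 178 units are sold at 566. The supply price at q = 178 is 550.4, so PS = ½ · [(566 - 514.8) + (566 - 550.4)] · 178 = 5945.2.
Change in producer surplus = 5945.2 - 5107.6 = 837.6.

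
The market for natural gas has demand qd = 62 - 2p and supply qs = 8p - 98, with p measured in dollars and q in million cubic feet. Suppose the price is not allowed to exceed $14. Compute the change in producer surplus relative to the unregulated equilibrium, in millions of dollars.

Equilibrium: 62 - 2p = 8p - 98, so 160 = 10p and p* = 16, q* = 30.
Since 14 < 16, the ceiling is binding.
At p = 14: qd = 62 - 2·14 = 34 and qs = 8·14 - 98 = 14.
Producer surplus without the control is ½ · (16 - 12.25) · 30 = 56.25.
With the ceiling, producers sell 14 units at 14, so PS = ½ · (14 - 12.25) · 14 = 12.25.
Change in producer surplus = 12.25 - 56.25 = -44.

-44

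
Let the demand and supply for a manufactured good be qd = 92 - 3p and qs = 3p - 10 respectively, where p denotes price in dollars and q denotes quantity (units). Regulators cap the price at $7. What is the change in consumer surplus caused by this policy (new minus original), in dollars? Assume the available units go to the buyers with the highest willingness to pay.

-40

Without the control the market clears where 92 - 3p = 3p - 10, i.e. p* = 17 and q* = 41.
Because the ceiling (7) lies below the market-clearing price, it is binding.
At p = 7: qd = 92 - 3·7 = 71 and qs = 3·7 - 10 = 11.
Consumer surplus without the control is ½ · (92/3 - 17) · 41 = 1681/6.
With the ceiling, 11 units are sold at 7 (assume they go to the highest-value buyers). The demand price at q = 11 is 27, so CS = ½ · [(92/3 - 7) + (27 - 7)] · 11 = 1441/6.
Change in consumer surplus = 1441/6 - 1681/6 = -40.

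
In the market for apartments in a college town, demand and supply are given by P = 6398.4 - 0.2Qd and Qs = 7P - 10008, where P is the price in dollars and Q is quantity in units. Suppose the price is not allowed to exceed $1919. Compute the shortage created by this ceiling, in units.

Rearranging demand gives Qd = 31992 - 5P. In a free market, 31992 - 5P = 7P - 10008 gives the equilibrium P* = 3500, Q* = 14492.
The ceiling of 1919 is below the equilibrium price 3500, so it binds.
At P = 1919: Qd = 31992 - 5·1919 = 22397 and Qs = 7·1919 - 10008 = 3425.
Shortage = Qd - Qs = 22397 - 3425 = 18972.

18972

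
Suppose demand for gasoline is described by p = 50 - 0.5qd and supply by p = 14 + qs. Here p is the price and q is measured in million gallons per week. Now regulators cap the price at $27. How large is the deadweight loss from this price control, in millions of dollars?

Rearranging demand gives qd = 100 - 2p; rearranging supply gives qs = p - 14. Without the control the market clears where 100 - 2p = p - 14, i.e. p* = 38 and q* = 24.
The ceiling of 27 is below the equilibrium price 38, so it binds.
At p = 27: qd = 100 - 2·27 = 46 and qs = 27 - 14 = 13.
Quantity traded falls to 13. At q = 13 the demand price is (100 - 13)/2 = 43.5 and the supply price is 14 + 13 = 27.
Deadweight loss = ½ · (43.5 - 27) · (24 - 13) = ½ · 16.5 · 11 = 90.75.

90.75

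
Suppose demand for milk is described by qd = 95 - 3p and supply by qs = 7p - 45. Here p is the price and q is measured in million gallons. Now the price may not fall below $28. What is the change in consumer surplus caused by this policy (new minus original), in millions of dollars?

-448

Equilibrium: 95 - 3p = 7p - 45, so 140 = 10p and p* = 14, q* = 53.
Since 28 > 14, the floor is binding.
At p = 28: qd = 95 - 3·28 = 11 and qs = 7·28 - 45 = 151.
Consumer surplus without the control is ½ · (95/3 - 14) · 53 = 2809/6.
With the floor, consumers buy 11 units at 28, so CS = ½ · (95/3 - 28) · 11 = 121/6.
Change in consumer surplus = 121/6 - 2809/6 = -448.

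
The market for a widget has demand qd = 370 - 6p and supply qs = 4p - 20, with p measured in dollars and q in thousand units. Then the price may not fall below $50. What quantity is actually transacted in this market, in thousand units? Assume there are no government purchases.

Equilibrium: 370 - 6p = 4p - 20, so 390 = 10p and p* = 39, q* = 136.
Since 50 > 39, the floor is binding.
At p = 50: qd = 370 - 6·50 = 70 and qs = 4·50 - 20 = 180.
The quantity actually transacted is the short side, demand: 70.

70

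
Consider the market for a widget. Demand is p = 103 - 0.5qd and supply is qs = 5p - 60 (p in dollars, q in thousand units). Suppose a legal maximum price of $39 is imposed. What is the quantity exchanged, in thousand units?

Rearranging demand gives qd = 206 - 2p. Setting quantity demanded equal to quantity supplied, 206 - 2p = 5p - 60, gives p* = 38 and q* = 130.
Since 39 is above p* = 38, the ceiling does not bind and the free-market outcome prevails.

130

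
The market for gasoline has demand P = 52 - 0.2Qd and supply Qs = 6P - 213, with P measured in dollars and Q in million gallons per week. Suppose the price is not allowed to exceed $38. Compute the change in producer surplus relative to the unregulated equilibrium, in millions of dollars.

-150

Rearranging demand gives Qd = 260 - 5P. Setting quantity demanded equal to quantity supplied, 260 - 5P = 6P - 213, gives P* = 43 and Q* = 45.
Since 38 < 43, the ceiling is binding.
At P = 38: Qd = 260 - 5·38 = 70 and Qs = 6·38 - 213 = 15.
Producer surplus without the control is ½ · (43 - 35.5) · 45 = 168.75.
With the ceiling, producers sell 15 units at 38, so PS = ½ · (38 - 35.5) · 15 = 18.75.
Change in producer surplus = 18.75 - 168.75 = -150.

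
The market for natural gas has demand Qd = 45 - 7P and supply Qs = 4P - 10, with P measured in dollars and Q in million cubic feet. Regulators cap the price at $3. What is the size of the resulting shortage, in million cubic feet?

22

Equilibrium: 45 - 7P = 4P - 10, so 55 = 11P and P* = 5, Q* = 10.
Since 3 < 5, the ceiling is binding.
At P = 3: Qd = 45 - 7·3 = 24 and Qs = 4·3 - 10 = 2.
Shortage = Qd - Qs = 24 - 2 = 22.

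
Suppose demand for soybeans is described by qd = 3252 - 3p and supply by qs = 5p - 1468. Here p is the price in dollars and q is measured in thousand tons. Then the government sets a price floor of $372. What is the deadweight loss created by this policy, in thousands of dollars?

Equilibrium: 3252 - 3p = 5p - 1468, so 4720 = 8p and p* = 590, q* = 1482.
Since 372 is below p* = 590, the floor does not bind and the free-market outcome prevails.
Since the control does not bind, no trades are prevented and deadweight loss is zero.

0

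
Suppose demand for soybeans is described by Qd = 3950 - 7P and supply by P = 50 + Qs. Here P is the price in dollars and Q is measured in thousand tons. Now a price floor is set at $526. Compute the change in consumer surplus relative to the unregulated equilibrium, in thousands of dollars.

Rearranging supply gives Qs = P - 50. In a free market, 3950 - 7P = P - 50 gives the equilibrium P* = 500, Q* = 450.
The floor of 526 is above the equilibrium price 500, so it binds.
At P = 526: Qd = 3950 - 7·526 = 268 and Qs = 526 - 50 = 476.
Consumer surplus without the control is ½ · (3950/7 - 500) · 450 = 101250/7.
With the floor, consumers buy 268 units at 526, so CS = ½ · (3950/7 - 526) · 268 = 35912/7.
Change in consumer surplus = 35912/7 - 101250/7 = -9334.

-9334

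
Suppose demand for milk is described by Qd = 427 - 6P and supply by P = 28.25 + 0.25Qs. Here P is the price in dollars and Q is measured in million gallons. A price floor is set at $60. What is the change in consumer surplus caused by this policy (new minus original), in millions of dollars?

-510

Rearranging supply gives Qs = 4P - 113. Equilibrium: 427 - 6P = 4P - 113, so 540 = 10P and P* = 54, Q* = 103.
Because the floor (60) lies above the market-clearing price, it is binding.
At P = 60: Qd = 427 - 6·60 = 67 and Qs = 4·60 - 113 = 127.
Consumer surplus without the control is ½ · (427/6 - 54) · 103 = 10609/12.
With the floor, consumers buy 67 units at 60, so CS = ½ · (427/6 - 60) · 67 = 4489/12.
Change in consumer surplus = 4489/12 - 10609/12 = -510.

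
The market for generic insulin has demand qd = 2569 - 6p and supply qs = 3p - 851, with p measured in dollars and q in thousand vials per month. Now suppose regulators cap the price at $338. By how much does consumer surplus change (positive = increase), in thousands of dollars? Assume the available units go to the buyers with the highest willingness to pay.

In a free market, 2569 - 6p = 3p - 851 gives the equilibrium p* = 380, q* = 289.
The ceiling of 338 is below the equilibrium price 380, so it binds.
At p = 338: qd = 2569 - 6·338 = 541 and qs = 3·338 - 851 = 163.
Consumer surplus without the control is ½ · (2569/6 - 380) · 289 = 83521/12.
With the ceiling, 163 units are sold at 338 (assume they go to the highest-value buyers). The demand price at q = 163 is 401, so CS = ½ · [(2569/6 - 338) + (401 - 338)] · 163 = 149797/12.
Change in consumer surplus = 149797/12 - 83521/12 = 5523.

5523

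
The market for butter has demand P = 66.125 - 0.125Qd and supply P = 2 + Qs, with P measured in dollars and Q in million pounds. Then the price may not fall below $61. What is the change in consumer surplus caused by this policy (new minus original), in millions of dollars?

Rearranging demand gives Qd = 529 - 8P; rearranging supply gives Qs = P - 2. Equilibrium: 529 - 8P = P - 2, so 531 = 9P and P* = 59, Q* = 57.
Since 61 > 59, the floor is binding.
At P = 61: Qd = 529 - 8·61 = 41 and Qs = 61 - 2 = 59.
Consumer surplus without the control is ½ · (66.125 - 59) · 57 = 203.0625.
With the floor, consumers buy 41 units at 61, so CS = ½ · (66.125 - 61) · 41 = 105.0625.
Change in consumer surplus = 105.0625 - 203.0625 = -98.

-98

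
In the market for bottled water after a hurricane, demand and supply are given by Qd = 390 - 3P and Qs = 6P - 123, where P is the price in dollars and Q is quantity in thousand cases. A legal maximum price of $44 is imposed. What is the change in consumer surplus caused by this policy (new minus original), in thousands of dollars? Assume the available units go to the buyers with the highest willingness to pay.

Equilibrium: 390 - 3P = 6P - 123, so 513 = 9P and P* = 57, Q* = 219.
The ceiling of 44 is below the equilibrium price 57, so it binds.
At P = 44: Qd = 390 - 3·44 = 258 and Qs = 6·44 - 123 = 141.
Consumer surplus without the control is ½ · (130 - 57) · 219 = 7993.5.
With the ceiling, 141 units are sold at 44 (assume they go to the highest-value buyers). The demand price at Q = 141 is 83, so CS = ½ · [(130 - 44) + (83 - 44)] · 141 = 8812.5.
Change in consumer surplus = 8812.5 - 7993.5 = 819.

819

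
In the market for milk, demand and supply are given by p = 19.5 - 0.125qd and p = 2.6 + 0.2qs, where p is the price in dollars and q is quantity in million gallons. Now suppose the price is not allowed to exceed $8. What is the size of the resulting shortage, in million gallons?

65

Rearranging demand gives qd = 156 - 8p; rearranging supply gives qs = 5p - 13. Without the control the market clears where 156 - 8p = 5p - 13, i.e. p* = 13 and q* = 52.
Since 8 < 13, the ceiling is binding.
At p = 8: qd = 156 - 8·8 = 92 and qs = 5·8 - 13 = 27.
Shortage = qd - qs = 92 - 27 = 65.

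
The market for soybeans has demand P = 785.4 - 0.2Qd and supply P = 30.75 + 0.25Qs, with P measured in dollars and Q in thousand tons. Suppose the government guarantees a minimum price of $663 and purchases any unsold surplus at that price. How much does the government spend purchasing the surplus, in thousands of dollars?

Rearranging demand gives Qd = 3927 - 5P; rearranging supply gives Qs = 4P - 123. In a free market, 3927 - 5P = 4P - 123 gives the equilibrium P* = 450, Q* = 1677.
The floor of 663 is above the equilibrium price 450, so it binds.
At P = 663: Qd = 3927 - 5·663 = 612 and Qs = 4·663 - 123 = 2529.
Surplus = Qs - Qd = 1917.
Government expenditure = surplus × support price = 1917 × 663 = 1270971.

1270971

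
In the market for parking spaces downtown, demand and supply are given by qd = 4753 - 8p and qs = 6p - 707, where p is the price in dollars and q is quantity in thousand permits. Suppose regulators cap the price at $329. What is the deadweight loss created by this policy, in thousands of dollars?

Setting quantity demanded equal to quantity supplied, 4753 - 8p = 6p - 707, gives p* = 390 and q* = 1633.
Since 329 < 390, the ceiling is binding.
At p = 329: qd = 4753 - 8·329 = 2121 and qs = 6·329 - 707 = 1267.
Quantity traded falls to 1267. At q = 1267 the demand price is (4753 - 1267)/8 = 435.75 and the supply price is (707 + 1267)/6 = 329.
Deadweight loss = ½ · (435.75 - 329) · (1633 - 1267) = ½ · 106.75 · 366 = 19535.25.

19535.25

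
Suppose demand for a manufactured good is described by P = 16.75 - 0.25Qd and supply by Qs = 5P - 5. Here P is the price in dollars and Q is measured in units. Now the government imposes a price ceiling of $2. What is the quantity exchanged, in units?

5

Rearranging demand gives Qd = 67 - 4P. In a free market, 67 - 4P = 5P - 5 gives the equilibrium P* = 8, Q* = 35.
Since 2 < 8, the ceiling is binding.
At P = 2: Qd = 67 - 4·2 = 59 and Qs = 5·2 - 5 = 5.
The quantity actually transacted is the short side, supply: 5.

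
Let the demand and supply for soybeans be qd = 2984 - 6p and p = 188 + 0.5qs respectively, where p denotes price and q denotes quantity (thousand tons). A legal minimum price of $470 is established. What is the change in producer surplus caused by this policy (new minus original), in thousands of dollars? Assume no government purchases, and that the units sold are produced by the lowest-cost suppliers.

-14300

Rearranging supply gives qs = 2p - 376. In a free market, 2984 - 6p = 2p - 376 gives the equilibrium p* = 420, q* = 464.
The floor of 470 is above the equilibrium price 420, so it binds.
At p = 470: qd = 2984 - 6·470 = 164 and qs = 2·470 - 376 = 564.
Producer surplus without the control is ½ · (420 - 188) · 464 = 53824.
With the floor, 164 units are sold at 470. The supply price at q = 164 is 270, so PS = ½ · [(470 - 188) + (470 - 270)] · 164 = 39524.
Change in producer surplus = 39524 - 53824 = -14300.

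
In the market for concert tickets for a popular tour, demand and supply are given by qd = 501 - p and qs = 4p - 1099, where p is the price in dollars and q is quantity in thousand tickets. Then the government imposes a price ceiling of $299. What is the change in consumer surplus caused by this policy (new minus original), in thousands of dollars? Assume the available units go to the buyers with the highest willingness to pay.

Without the control the market clears where 501 - p = 4p - 1099, i.e. p* = 320 and q* = 181.
Since 299 < 320, the ceiling is binding.
At p = 299: qd = 501 - 299 = 202 and qs = 4·299 - 1099 = 97.
Consumer surplus without the control is ½ · (501 - 320) · 181 = 16380.5.
With the ceiling, 97 units are sold at 299 (assume they go to the highest-value buyers). The demand price at q = 97 is 404, so CS = ½ · [(501 - 299) + (404 - 299)] · 97 = 14889.5.
Change in consumer surplus = 14889.5 - 16380.5 = -1491.

-1491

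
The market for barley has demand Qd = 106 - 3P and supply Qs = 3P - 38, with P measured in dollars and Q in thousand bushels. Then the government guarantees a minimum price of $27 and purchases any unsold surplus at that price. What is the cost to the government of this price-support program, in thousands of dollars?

486

Equilibrium: 106 - 3P = 3P - 38, so 144 = 6P and P* = 24, Q* = 34.
Because the floor (27) lies above the market-clearing price, it is binding.
At P = 27: Qd = 106 - 3·27 = 25 and Qs = 3·27 - 38 = 43.
Surplus = Qs - Qd = 18.
Government expenditure = surplus × support price = 18 × 27 = 486.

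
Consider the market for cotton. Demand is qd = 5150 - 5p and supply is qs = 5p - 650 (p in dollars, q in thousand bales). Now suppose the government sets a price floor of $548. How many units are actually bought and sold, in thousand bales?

2250

Setting quantity demanded equal to quantity supplied, 5150 - 5p = 5p - 650, gives p* = 580 and q* = 2250.
Since 548 is below p* = 580, the floor does not bind and the free-market outcome prevails.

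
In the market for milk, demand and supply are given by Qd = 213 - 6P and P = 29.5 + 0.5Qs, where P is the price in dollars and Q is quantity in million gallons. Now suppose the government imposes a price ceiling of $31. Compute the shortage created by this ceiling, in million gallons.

Rearranging supply gives Qs = 2P - 59. In a free market, 213 - 6P = 2P - 59 gives the equilibrium P* = 34, Q* = 9.
Because the ceiling (31) lies below the market-clearing price, it is binding.
At P = 31: Qd = 213 - 6·31 = 27 and Qs = 2·31 - 59 = 3.
Shortage = Qd - Qs = 27 - 3 = 24.

24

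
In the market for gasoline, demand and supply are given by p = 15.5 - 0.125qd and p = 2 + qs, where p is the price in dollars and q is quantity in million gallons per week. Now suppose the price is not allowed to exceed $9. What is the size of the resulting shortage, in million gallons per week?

Rearranging demand gives qd = 124 - 8p; rearranging supply gives qs = p - 2. In a free market, 124 - 8p = p - 2 gives the equilibrium p* = 14, q* = 12.
Since 9 < 14, the ceiling is binding.
At p = 9: qd = 124 - 8·9 = 52 and qs = 9 - 2 = 7.
Shortage = qd - qs = 52 - 7 = 45.

45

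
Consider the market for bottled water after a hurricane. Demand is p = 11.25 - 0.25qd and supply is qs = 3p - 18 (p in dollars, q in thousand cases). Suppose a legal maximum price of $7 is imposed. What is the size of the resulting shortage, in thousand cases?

14

Rearranging demand gives qd = 45 - 4p. Setting quantity demanded equal to quantity supplied, 45 - 4p = 3p - 18, gives p* = 9 and q* = 9.
The ceiling of 7 is below the equilibrium price 9, so it binds.
At p = 7: qd = 45 - 4·7 = 17 and qs = 3·7 - 18 = 3.
Shortage = qd - qs = 17 - 3 = 14.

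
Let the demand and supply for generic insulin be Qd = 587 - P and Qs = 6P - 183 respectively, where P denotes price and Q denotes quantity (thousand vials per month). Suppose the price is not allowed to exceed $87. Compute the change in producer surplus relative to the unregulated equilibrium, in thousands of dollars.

-9384

Without the control the market clears where 587 - P = 6P - 183, i.e. P* = 110 and Q* = 477.
Because the ceiling (87) lies below the market-clearing price, it is binding.
At P = 87: Qd = 587 - 87 = 500 and Qs = 6·87 - 183 = 339.
Producer surplus without the control is ½ · (110 - 30.5) · 477 = 18960.75.
With the ceiling, producers sell 339 units at 87, so PS = ½ · (87 - 30.5) · 339 = 9576.75.
Change in producer surplus = 9576.75 - 18960.75 = -9384.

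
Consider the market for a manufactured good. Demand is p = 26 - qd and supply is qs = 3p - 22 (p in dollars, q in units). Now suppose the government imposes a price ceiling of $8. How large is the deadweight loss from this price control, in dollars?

96

Rearranging demand gives qd = 26 - p. In a free market, 26 - p = 3p - 22 gives the equilibrium p* = 12, q* = 14.
Since 8 < 12, the ceiling is binding.
At p = 8: qd = 26 - 8 = 18 and qs = 3·8 - 22 = 2.
Quantity traded falls to 2. At q = 2 the demand price is 26 - 2 = 24 and the supply price is (22 + 2)/3 = 8.
Deadweight loss = ½ · (24 - 8) · (14 - 2) = ½ · 16 · 12 = 96.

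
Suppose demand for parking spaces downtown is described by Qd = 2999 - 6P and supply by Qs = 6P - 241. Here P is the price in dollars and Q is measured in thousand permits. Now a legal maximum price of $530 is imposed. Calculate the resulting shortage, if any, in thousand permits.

Without the control the market clears where 2999 - 6P = 6P - 241, i.e. P* = 270 and Q* = 1379.
Since 530 is above P* = 270, the ceiling does not bind and the free-market outcome prevails.
Since the control does not bind, there is no shortage.

0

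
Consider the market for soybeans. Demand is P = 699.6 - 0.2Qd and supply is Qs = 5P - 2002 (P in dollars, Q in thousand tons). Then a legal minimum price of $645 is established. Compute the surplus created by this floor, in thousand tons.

950

Rearranging demand gives Qd = 3498 - 5P. In a free market, 3498 - 5P = 5P - 2002 gives the equilibrium P* = 550, Q* = 748.
Because the floor (645) lies above the market-clearing price, it is binding.
At P = 645: Qd = 3498 - 5·645 = 273 and Qs = 5·645 - 2002 = 1223.
Surplus = Qs - Qd = 1223 - 273 = 950.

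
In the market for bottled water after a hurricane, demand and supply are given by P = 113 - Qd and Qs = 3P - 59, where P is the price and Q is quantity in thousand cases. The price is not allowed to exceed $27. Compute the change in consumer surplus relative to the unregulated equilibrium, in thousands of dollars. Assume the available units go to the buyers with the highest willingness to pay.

-800

Rearranging demand gives Qd = 113 - P. Setting quantity demanded equal to quantity supplied, 113 - P = 3P - 59, gives P* = 43 and Q* = 70.
The ceiling of 27 is below the equilibrium price 43, so it binds.
At P = 27: Qd = 113 - 27 = 86 and Qs = 3·27 - 59 = 22.
Consumer surplus without the control is ½ · (113 - 43) · 70 = 2450.
With the ceiling, 22 units are sold at 27 (assume they go to the highest-value buyers). The demand price at Q = 22 is 91, so CS = ½ · [(113 - 27) + (91 - 27)] · 22 = 1650.
Change in consumer surplus = 1650 - 2450 = -800.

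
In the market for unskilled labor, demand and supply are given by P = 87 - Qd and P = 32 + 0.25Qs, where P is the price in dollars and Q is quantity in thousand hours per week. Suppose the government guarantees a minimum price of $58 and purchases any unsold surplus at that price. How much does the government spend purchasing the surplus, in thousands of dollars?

Rearranging demand gives Qd = 87 - P; rearranging supply gives Qs = 4P - 128. Setting quantity demanded equal to quantity supplied, 87 - P = 4P - 128, gives P* = 43 and Q* = 44.
Since 58 > 43, the floor is binding.
At P = 58: Qd = 87 - 58 = 29 and Qs = 4·58 - 128 = 104.
Surplus = Qs - Qd = 75.
Government expenditure = surplus × support price = 75 × 58 = 4350.

4350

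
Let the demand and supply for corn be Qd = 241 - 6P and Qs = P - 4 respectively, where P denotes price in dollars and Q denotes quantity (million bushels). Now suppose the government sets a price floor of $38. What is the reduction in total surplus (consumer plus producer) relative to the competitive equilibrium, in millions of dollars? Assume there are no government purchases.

Without the control the market clears where 241 - 6P = P - 4, i.e. P* = 35 and Q* = 31.
The floor of 38 is above the equilibrium price 35, so it binds.
At P = 38: Qd = 241 - 6·38 = 13 and Qs = 38 - 4 = 34.
Quantity traded falls to 13. At Q = 13 the demand price is (241 - 13)/6 = 38 and the supply price is 4 + 13 = 17.
Deadweight loss = ½ · (38 - 17) · (31 - 13) = ½ · 21 · 18 = 189.

189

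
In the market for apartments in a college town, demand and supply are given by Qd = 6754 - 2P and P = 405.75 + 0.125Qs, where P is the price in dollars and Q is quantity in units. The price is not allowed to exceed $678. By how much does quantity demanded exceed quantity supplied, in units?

Rearranging supply gives Qs = 8P - 3246. Without the control the market clears where 6754 - 2P = 8P - 3246, i.e. P* = 1000 and Q* = 4754.
The ceiling of 678 is below the equilibrium price 1000, so it binds.
At P = 678: Qd = 6754 - 2·678 = 5398 and Qs = 8·678 - 3246 = 2178.
Shortage = Qd - Qs = 5398 - 2178 = 3220.

3220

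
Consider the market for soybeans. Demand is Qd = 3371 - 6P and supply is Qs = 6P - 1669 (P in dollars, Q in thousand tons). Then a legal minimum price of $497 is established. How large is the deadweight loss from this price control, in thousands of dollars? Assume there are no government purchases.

35574

Equilibrium: 3371 - 6P = 6P - 1669, so 5040 = 12P and P* = 420, Q* = 851.
The floor of 497 is above the equilibrium price 420, so it binds.
At P = 497: Qd = 3371 - 6·497 = 389 and Qs = 6·497 - 1669 = 1313.
Quantity traded falls to 389. At Q = 389 the demand price is (3371 - 389)/6 = 497 and the supply price is (1669 + 389)/6 = 343.
Deadweight loss = ½ · (497 - 343) · (851 - 389) = ½ · 154 · 462 = 35574.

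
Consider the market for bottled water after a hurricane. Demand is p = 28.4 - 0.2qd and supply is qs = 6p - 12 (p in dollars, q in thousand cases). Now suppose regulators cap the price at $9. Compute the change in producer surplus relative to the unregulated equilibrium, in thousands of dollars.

-285

Rearranging demand gives qd = 142 - 5p. Without the control the market clears where 142 - 5p = 6p - 12, i.e. p* = 14 and q* = 72.
The ceiling of 9 is below the equilibrium price 14, so it binds.
At p = 9: qd = 142 - 5·9 = 97 and qs = 6·9 - 12 = 42.
Producer surplus without the control is ½ · (14 - 2) · 72 = 432.
With the ceiling, producers sell 42 units at 9, so PS = ½ · (9 - 2) · 42 = 147.
Change in producer surplus = 147 - 432 = -285.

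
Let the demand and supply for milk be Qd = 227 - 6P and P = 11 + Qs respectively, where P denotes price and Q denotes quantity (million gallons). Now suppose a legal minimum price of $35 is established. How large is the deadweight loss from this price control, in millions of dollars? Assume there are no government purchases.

21

Rearranging supply gives Qs = P - 11. Without the control the market clears where 227 - 6P = P - 11, i.e. P* = 34 and Q* = 23.
Since 35 > 34, the floor is binding.
At P = 35: Qd = 227 - 6·35 = 17 and Qs = 35 - 11 = 24.
Quantity traded falls to 17. At Q = 17 the demand price is (227 - 17)/6 = 35 and the supply price is 11 + 17 = 28.
Deadweight loss = ½ · (35 - 28) · (23 - 17) = ½ · 7 · 6 = 21.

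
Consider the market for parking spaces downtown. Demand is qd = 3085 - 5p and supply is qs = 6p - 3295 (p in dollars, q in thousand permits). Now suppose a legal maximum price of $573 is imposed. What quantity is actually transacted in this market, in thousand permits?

143

Equilibrium: 3085 - 5p = 6p - 3295, so 6380 = 11p and p* = 580, q* = 185.
Since 573 < 580, the ceiling is binding.
At p = 573: qd = 3085 - 5·573 = 220 and qs = 6·573 - 3295 = 143.
The quantity actually transacted is the short side, supply: 143.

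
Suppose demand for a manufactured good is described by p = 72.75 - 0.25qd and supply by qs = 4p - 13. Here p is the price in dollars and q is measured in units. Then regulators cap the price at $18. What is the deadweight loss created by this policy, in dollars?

Rearranging demand gives qd = 291 - 4p. Without the control the market clears where 291 - 4p = 4p - 13, i.e. p* = 38 and q* = 139.
The ceiling of 18 is below the equilibrium price 38, so it binds.
At p = 18: qd = 291 - 4·18 = 219 and qs = 4·18 - 13 = 59.
Quantity traded falls to 59. At q = 59 the demand price is (291 - 59)/4 = 58 and the supply price is (13 + 59)/4 = 18.
Deadweight loss = ½ · (58 - 18) · (139 - 59) = ½ · 40 · 80 = 1600.

1600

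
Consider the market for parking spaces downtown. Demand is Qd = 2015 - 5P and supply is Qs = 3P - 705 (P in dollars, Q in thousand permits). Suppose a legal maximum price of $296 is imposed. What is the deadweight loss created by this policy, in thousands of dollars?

4646.4

In a free market, 2015 - 5P = 3P - 705 gives the equilibrium P* = 340, Q* = 315.
Since 296 < 340, the ceiling is binding.
At P = 296: Qd = 2015 - 5·296 = 535 and Qs = 3·296 - 705 = 183.
Quantity traded falls to 183. At Q = 183 the demand price is (2015 - 183)/5 = 366.4 and the supply price is (705 + 183)/3 = 296.
Deadweight loss = ½ · (366.4 - 296) · (315 - 183) = ½ · 70.4 · 132 = 4646.4.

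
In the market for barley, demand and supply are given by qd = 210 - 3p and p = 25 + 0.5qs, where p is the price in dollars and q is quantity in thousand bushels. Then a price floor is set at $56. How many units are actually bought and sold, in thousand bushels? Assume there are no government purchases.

Rearranging supply gives qs = 2p - 50. Equilibrium: 210 - 3p = 2p - 50, so 260 = 5p and p* = 52, q* = 54.
Since 56 > 52, the floor is binding.
At p = 56: qd = 210 - 3·56 = 42 and qs = 2·56 - 50 = 62.
The quantity actually transacted is the short side, demand: 42.

42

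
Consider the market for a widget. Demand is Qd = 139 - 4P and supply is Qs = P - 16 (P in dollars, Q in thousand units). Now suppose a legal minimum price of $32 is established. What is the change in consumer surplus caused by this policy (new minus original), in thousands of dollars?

-13

Without the control the market clears where 139 - 4P = P - 16, i.e. P* = 31 and Q* = 15.
Since 32 > 31, the floor is binding.
At P = 32: Qd = 139 - 4·32 = 11 and Qs = 32 - 16 = 16.
Consumer surplus without the control is ½ · (34.75 - 31) · 15 = 28.125.
With the floor, consumers buy 11 units at 32, so CS = ½ · (34.75 - 32) · 11 = 15.125.
Change in consumer surplus = 15.125 - 28.125 = -13.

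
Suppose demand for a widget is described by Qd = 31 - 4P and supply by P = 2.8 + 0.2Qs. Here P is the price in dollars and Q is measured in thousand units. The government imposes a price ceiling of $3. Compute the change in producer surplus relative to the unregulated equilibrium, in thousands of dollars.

-12

Rearranging supply gives Qs = 5P - 14. Equilibrium: 31 - 4P = 5P - 14, so 45 = 9P and P* = 5, Q* = 11.
Since 3 < 5, the ceiling is binding.
At P = 3: Qd = 31 - 4·3 = 19 and Qs = 5·3 - 14 = 1.
Producer surplus without the control is ½ · (5 - 2.8) · 11 = 12.1.
With the ceiling, producers sell 1 units at 3, so PS = ½ · (3 - 2.8) · 1 = 0.1.
Change in producer surplus = 0.1 - 12.1 = -12.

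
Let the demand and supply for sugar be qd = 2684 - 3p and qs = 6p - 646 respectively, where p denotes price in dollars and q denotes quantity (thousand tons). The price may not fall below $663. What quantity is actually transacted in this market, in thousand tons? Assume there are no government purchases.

695

Equilibrium: 2684 - 3p = 6p - 646, so 3330 = 9p and p* = 370, q* = 1574.
The floor of 663 is above the equilibrium price 370, so it binds.
At p = 663: qd = 2684 - 3·663 = 695 and qs = 6·663 - 646 = 3332.
The quantity actually transacted is the short side, demand: 695.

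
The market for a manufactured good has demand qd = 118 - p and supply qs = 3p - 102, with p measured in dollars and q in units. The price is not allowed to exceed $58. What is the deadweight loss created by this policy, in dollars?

0

Setting quantity demanded equal to quantity supplied, 118 - p = 3p - 102, gives p* = 55 and q* = 63.
Since 58 is above p* = 55, the ceiling does not bind and the free-market outcome prevails.
Since the control does not bind, no trades are prevented and deadweight loss is zero.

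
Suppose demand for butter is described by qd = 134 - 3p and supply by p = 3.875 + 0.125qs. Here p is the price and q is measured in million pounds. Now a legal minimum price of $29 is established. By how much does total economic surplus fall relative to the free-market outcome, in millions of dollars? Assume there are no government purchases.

404.25

Rearranging supply gives qs = 8p - 31. Equilibrium: 134 - 3p = 8p - 31, so 165 = 11p and p* = 15, q* = 89.
Because the floor (29) lies above the market-clearing price, it is binding.
At p = 29: qd = 134 - 3·29 = 47 and qs = 8·29 - 31 = 201.
Quantity traded falls to 47. At q = 47 the demand price is (134 - 47)/3 = 29 and the supply price is (31 + 47)/8 = 9.75.
Deadweight loss = ½ · (29 - 9.75) · (89 - 47) = ½ · 19.25 · 42 = 404.25.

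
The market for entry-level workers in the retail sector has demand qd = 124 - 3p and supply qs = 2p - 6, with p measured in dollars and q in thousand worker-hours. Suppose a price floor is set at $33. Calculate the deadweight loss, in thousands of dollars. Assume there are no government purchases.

183.75

Equilibrium: 124 - 3p = 2p - 6, so 130 = 5p and p* = 26, q* = 46.
Since 33 > 26, the floor is binding.
At p = 33: qd = 124 - 3·33 = 25 and qs = 2·33 - 6 = 60.
Quantity traded falls to 25. At q = 25 the demand price is (124 - 25)/3 = 33 and the supply price is (6 + 25)/2 = 15.5.
Deadweight loss = ½ · (33 - 15.5) · (46 - 25) = ½ · 17.5 · 21 = 183.75.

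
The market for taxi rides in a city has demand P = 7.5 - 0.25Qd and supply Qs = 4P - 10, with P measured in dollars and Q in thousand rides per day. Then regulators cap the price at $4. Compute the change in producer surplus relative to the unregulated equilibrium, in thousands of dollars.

-8

Rearranging demand gives Qd = 30 - 4P. Without the control the market clears where 30 - 4P = 4P - 10, i.e. P* = 5 and Q* = 10.
Because the ceiling (4) lies below the market-clearing price, it is binding.
At P = 4: Qd = 30 - 4·4 = 14 and Qs = 4·4 - 10 = 6.
Producer surplus without the control is ½ · (5 - 2.5) · 10 = 12.5.
With the ceiling, producers sell 6 units at 4, so PS = ½ · (4 - 2.5) · 6 = 4.5.
Change in producer surplus = 4.5 - 12.5 = -8.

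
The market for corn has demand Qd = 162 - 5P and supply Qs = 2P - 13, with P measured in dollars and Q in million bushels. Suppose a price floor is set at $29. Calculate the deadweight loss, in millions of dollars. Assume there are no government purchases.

140

Setting quantity demanded equal to quantity supplied, 162 - 5P = 2P - 13, gives P* = 25 and Q* = 37.
The floor of 29 is above the equilibrium price 25, so it binds.
At P = 29: Qd = 162 - 5·29 = 17 and Qs = 2·29 - 13 = 45.
Quantity traded falls to 17. At Q = 17 the demand price is (162 - 17)/5 = 29 and the supply price is (13 + 17)/2 = 15.
Deadweight loss = ½ · (29 - 15) · (37 - 17) = ½ · 14 · 20 = 140.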